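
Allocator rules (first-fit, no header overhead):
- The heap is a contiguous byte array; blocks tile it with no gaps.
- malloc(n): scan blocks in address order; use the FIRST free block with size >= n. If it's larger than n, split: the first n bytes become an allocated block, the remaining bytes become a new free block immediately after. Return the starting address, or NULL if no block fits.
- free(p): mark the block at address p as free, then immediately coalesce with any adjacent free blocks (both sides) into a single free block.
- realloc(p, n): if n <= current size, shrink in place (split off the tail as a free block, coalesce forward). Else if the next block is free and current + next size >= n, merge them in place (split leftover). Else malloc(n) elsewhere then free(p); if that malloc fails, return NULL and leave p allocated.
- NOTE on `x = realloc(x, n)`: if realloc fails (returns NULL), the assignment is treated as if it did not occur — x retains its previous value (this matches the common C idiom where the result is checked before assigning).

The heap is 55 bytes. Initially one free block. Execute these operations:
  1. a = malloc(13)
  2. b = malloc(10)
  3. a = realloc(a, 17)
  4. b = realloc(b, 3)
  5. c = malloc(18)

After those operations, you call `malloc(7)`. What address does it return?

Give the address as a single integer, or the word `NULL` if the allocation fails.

Op 1: a = malloc(13) -> a = 0; heap: [0-12 ALLOC][13-54 FREE]
Op 2: b = malloc(10) -> b = 13; heap: [0-12 ALLOC][13-22 ALLOC][23-54 FREE]
Op 3: a = realloc(a, 17) -> a = 23; heap: [0-12 FREE][13-22 ALLOC][23-39 ALLOC][40-54 FREE]
Op 4: b = realloc(b, 3) -> b = 13; heap: [0-12 FREE][13-15 ALLOC][16-22 FREE][23-39 ALLOC][40-54 FREE]
Op 5: c = malloc(18) -> c = NULL; heap: [0-12 FREE][13-15 ALLOC][16-22 FREE][23-39 ALLOC][40-54 FREE]
malloc(7): first-fit scan over [0-12 FREE][13-15 ALLOC][16-22 FREE][23-39 ALLOC][40-54 FREE] -> 0

Answer: 0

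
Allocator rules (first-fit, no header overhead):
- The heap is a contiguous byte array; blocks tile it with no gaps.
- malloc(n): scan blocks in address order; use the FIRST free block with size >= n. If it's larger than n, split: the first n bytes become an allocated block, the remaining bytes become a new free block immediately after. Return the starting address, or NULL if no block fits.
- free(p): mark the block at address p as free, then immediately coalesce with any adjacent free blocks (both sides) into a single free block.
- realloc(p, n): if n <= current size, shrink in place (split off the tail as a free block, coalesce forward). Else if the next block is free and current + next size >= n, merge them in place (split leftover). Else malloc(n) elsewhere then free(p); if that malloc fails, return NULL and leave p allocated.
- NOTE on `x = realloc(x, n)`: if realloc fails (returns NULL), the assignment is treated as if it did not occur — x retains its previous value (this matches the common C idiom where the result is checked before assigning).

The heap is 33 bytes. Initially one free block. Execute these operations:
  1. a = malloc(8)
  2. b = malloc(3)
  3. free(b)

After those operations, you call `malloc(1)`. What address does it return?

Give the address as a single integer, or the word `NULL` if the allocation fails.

Answer: 8

Derivation:
Op 1: a = malloc(8) -> a = 0; heap: [0-7 ALLOC][8-32 FREE]
Op 2: b = malloc(3) -> b = 8; heap: [0-7 ALLOC][8-10 ALLOC][11-32 FREE]
Op 3: free(b) -> (freed b); heap: [0-7 ALLOC][8-32 FREE]
malloc(1): first-fit scan over [0-7 ALLOC][8-32 FREE] -> 8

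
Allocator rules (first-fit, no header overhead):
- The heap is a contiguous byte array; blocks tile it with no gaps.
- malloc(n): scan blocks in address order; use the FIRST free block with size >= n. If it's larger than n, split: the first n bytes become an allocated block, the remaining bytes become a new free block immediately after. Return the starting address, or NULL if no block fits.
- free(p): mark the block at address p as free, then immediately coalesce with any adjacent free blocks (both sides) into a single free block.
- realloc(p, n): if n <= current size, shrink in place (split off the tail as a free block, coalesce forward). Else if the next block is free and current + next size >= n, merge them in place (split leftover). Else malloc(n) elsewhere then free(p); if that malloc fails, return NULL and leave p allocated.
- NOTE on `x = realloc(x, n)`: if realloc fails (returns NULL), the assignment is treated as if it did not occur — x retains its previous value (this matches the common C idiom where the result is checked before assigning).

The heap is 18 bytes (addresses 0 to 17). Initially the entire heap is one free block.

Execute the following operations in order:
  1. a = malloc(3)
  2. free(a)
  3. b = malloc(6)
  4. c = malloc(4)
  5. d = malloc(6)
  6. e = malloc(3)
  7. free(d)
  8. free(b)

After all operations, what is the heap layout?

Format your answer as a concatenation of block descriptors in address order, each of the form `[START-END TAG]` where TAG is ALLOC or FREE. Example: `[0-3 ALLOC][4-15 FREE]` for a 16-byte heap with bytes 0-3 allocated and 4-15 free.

Answer: [0-5 FREE][6-9 ALLOC][10-17 FREE]

Derivation:
Op 1: a = malloc(3) -> a = 0; heap: [0-2 ALLOC][3-17 FREE]
Op 2: free(a) -> (freed a); heap: [0-17 FREE]
Op 3: b = malloc(6) -> b = 0; heap: [0-5 ALLOC][6-17 FREE]
Op 4: c = malloc(4) -> c = 6; heap: [0-5 ALLOC][6-9 ALLOC][10-17 FREE]
Op 5: d = malloc(6) -> d = 10; heap: [0-5 ALLOC][6-9 ALLOC][10-15 ALLOC][16-17 FREE]
Op 6: e = malloc(3) -> e = NULL; heap: [0-5 ALLOC][6-9 ALLOC][10-15 ALLOC][16-17 FREE]
Op 7: free(d) -> (freed d); heap: [0-5 ALLOC][6-9 ALLOC][10-17 FREE]
Op 8: free(b) -> (freed b); heap: [0-5 FREE][6-9 ALLOC][10-17 FREE]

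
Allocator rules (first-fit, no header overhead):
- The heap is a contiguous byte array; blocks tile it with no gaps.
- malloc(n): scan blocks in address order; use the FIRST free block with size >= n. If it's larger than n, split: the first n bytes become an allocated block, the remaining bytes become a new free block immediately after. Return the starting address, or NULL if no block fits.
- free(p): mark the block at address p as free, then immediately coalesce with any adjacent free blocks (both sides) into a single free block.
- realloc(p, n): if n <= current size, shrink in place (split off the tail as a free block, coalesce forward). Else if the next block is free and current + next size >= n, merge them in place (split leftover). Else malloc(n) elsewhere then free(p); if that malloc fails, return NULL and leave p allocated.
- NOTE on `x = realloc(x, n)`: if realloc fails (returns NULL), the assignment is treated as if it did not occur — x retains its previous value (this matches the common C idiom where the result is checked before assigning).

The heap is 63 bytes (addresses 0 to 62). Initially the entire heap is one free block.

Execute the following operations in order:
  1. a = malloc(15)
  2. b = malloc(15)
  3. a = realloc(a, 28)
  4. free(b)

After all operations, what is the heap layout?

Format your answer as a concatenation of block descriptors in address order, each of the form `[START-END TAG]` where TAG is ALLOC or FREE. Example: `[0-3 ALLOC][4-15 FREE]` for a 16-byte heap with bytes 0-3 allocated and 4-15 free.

Op 1: a = malloc(15) -> a = 0; heap: [0-14 ALLOC][15-62 FREE]
Op 2: b = malloc(15) -> b = 15; heap: [0-14 ALLOC][15-29 ALLOC][30-62 FREE]
Op 3: a = realloc(a, 28) -> a = 30; heap: [0-14 FREE][15-29 ALLOC][30-57 ALLOC][58-62 FREE]
Op 4: free(b) -> (freed b); heap: [0-29 FREE][30-57 ALLOC][58-62 FREE]

Answer: [0-29 FREE][30-57 ALLOC][58-62 FREE]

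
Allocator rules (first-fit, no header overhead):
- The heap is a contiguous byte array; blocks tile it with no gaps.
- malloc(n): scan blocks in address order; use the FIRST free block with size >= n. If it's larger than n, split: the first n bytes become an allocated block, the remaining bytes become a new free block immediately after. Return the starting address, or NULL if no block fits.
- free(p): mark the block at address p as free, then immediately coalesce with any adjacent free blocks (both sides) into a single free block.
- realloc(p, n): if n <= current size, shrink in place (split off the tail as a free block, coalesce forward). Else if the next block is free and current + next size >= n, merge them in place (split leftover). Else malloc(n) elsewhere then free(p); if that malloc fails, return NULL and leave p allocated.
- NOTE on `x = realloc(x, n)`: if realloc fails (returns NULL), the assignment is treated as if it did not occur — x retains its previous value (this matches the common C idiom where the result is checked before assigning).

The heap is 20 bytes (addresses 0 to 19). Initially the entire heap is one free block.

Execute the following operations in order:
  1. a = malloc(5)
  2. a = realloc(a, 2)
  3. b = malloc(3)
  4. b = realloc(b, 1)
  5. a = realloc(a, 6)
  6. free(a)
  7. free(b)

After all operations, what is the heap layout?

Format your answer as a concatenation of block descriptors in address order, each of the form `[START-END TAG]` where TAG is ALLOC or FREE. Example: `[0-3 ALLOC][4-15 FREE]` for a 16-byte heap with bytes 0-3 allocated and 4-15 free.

Op 1: a = malloc(5) -> a = 0; heap: [0-4 ALLOC][5-19 FREE]
Op 2: a = realloc(a, 2) -> a = 0; heap: [0-1 ALLOC][2-19 FREE]
Op 3: b = malloc(3) -> b = 2; heap: [0-1 ALLOC][2-4 ALLOC][5-19 FREE]
Op 4: b = realloc(b, 1) -> b = 2; heap: [0-1 ALLOC][2-2 ALLOC][3-19 FREE]
Op 5: a = realloc(a, 6) -> a = 3; heap: [0-1 FREE][2-2 ALLOC][3-8 ALLOC][9-19 FREE]
Op 6: free(a) -> (freed a); heap: [0-1 FREE][2-2 ALLOC][3-19 FREE]
Op 7: free(b) -> (freed b); heap: [0-19 FREE]

Answer: [0-19 FREE]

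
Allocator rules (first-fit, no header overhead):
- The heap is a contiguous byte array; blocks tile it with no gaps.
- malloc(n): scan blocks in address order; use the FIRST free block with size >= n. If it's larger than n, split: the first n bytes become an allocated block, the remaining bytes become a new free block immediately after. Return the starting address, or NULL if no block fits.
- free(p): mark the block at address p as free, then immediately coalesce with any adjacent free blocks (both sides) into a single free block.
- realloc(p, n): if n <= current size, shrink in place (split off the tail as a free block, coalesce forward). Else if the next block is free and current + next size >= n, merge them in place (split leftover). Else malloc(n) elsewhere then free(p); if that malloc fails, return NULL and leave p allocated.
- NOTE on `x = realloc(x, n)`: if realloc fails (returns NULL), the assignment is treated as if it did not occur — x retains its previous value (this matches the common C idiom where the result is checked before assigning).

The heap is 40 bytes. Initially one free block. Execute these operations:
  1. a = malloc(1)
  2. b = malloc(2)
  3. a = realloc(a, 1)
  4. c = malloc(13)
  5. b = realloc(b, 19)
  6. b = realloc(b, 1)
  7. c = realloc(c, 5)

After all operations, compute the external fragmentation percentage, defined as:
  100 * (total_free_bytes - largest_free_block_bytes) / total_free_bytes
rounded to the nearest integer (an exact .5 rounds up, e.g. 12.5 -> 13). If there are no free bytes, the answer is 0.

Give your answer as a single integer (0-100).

Answer: 30

Derivation:
Op 1: a = malloc(1) -> a = 0; heap: [0-0 ALLOC][1-39 FREE]
Op 2: b = malloc(2) -> b = 1; heap: [0-0 ALLOC][1-2 ALLOC][3-39 FREE]
Op 3: a = realloc(a, 1) -> a = 0; heap: [0-0 ALLOC][1-2 ALLOC][3-39 FREE]
Op 4: c = malloc(13) -> c = 3; heap: [0-0 ALLOC][1-2 ALLOC][3-15 ALLOC][16-39 FREE]
Op 5: b = realloc(b, 19) -> b = 16; heap: [0-0 ALLOC][1-2 FREE][3-15 ALLOC][16-34 ALLOC][35-39 FREE]
Op 6: b = realloc(b, 1) -> b = 16; heap: [0-0 ALLOC][1-2 FREE][3-15 ALLOC][16-16 ALLOC][17-39 FREE]
Op 7: c = realloc(c, 5) -> c = 3; heap: [0-0 ALLOC][1-2 FREE][3-7 ALLOC][8-15 FREE][16-16 ALLOC][17-39 FREE]
Free blocks: [2 8 23] total_free=33 largest=23 -> 100*(33-23)/33 = 1000/33 ≈ 30.303 -> rounds to 30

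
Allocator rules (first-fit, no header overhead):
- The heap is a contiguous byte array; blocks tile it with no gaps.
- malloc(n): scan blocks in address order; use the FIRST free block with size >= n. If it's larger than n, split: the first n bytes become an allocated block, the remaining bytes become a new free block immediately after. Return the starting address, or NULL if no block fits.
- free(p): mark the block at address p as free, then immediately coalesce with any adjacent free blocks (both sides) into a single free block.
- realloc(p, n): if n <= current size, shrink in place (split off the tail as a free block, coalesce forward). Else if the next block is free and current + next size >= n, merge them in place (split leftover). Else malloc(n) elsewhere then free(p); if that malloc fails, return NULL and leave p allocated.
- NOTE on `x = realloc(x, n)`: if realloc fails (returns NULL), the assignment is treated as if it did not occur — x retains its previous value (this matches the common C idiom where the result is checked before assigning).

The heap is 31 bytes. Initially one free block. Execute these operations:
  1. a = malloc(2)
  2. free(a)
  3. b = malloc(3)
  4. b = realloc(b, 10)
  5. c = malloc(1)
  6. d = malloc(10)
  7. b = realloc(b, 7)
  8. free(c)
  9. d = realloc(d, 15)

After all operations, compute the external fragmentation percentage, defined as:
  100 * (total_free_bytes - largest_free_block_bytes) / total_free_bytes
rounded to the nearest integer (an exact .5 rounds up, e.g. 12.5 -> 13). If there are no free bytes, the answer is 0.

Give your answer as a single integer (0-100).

Op 1: a = malloc(2) -> a = 0; heap: [0-1 ALLOC][2-30 FREE]
Op 2: free(a) -> (freed a); heap: [0-30 FREE]
Op 3: b = malloc(3) -> b = 0; heap: [0-2 ALLOC][3-30 FREE]
Op 4: b = realloc(b, 10) -> b = 0; heap: [0-9 ALLOC][10-30 FREE]
Op 5: c = malloc(1) -> c = 10; heap: [0-9 ALLOC][10-10 ALLOC][11-30 FREE]
Op 6: d = malloc(10) -> d = 11; heap: [0-9 ALLOC][10-10 ALLOC][11-20 ALLOC][21-30 FREE]
Op 7: b = realloc(b, 7) -> b = 0; heap: [0-6 ALLOC][7-9 FREE][10-10 ALLOC][11-20 ALLOC][21-30 FREE]
Op 8: free(c) -> (freed c); heap: [0-6 ALLOC][7-10 FREE][11-20 ALLOC][21-30 FREE]
Op 9: d = realloc(d, 15) -> d = 11; heap: [0-6 ALLOC][7-10 FREE][11-25 ALLOC][26-30 FREE]
Free blocks: [4 5] total_free=9 largest=5 -> 100*(9-5)/9 = 400/9 ≈ 44.444 -> rounds to 44

Answer: 44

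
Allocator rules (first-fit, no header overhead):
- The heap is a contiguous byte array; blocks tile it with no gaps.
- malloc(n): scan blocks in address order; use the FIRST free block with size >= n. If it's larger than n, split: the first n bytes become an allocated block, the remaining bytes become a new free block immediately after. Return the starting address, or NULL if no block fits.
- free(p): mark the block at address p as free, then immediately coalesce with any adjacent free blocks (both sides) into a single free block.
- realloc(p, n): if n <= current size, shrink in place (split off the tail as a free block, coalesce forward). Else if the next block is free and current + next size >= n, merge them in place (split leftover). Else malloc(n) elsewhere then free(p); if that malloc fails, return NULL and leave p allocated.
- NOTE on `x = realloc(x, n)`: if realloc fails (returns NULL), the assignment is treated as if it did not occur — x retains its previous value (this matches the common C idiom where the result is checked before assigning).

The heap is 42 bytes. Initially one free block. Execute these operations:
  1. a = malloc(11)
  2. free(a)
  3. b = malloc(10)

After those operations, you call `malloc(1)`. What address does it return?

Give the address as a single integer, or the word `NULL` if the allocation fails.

Answer: 10

Derivation:
Op 1: a = malloc(11) -> a = 0; heap: [0-10 ALLOC][11-41 FREE]
Op 2: free(a) -> (freed a); heap: [0-41 FREE]
Op 3: b = malloc(10) -> b = 0; heap: [0-9 ALLOC][10-41 FREE]
malloc(1): first-fit scan over [0-9 ALLOC][10-41 FREE] -> 10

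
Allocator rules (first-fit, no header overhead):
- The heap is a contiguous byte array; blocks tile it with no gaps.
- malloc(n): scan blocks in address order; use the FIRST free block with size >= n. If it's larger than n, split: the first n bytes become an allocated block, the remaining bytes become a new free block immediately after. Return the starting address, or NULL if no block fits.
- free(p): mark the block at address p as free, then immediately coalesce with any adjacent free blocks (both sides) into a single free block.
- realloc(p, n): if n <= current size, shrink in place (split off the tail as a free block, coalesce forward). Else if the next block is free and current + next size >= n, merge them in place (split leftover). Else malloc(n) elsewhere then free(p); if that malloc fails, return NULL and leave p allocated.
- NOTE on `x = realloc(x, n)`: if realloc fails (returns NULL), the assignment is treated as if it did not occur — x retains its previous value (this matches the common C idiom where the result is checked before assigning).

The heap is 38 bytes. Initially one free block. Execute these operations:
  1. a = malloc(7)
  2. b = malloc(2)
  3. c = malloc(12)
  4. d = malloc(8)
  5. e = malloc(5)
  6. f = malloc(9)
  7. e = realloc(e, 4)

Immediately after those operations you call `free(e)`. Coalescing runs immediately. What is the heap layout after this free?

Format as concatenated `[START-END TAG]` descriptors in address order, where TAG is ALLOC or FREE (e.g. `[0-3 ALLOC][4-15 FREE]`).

Answer: [0-6 ALLOC][7-8 ALLOC][9-20 ALLOC][21-28 ALLOC][29-37 FREE]

Derivation:
Op 1: a = malloc(7) -> a = 0; heap: [0-6 ALLOC][7-37 FREE]
Op 2: b = malloc(2) -> b = 7; heap: [0-6 ALLOC][7-8 ALLOC][9-37 FREE]
Op 3: c = malloc(12) -> c = 9; heap: [0-6 ALLOC][7-8 ALLOC][9-20 ALLOC][21-37 FREE]
Op 4: d = malloc(8) -> d = 21; heap: [0-6 ALLOC][7-8 ALLOC][9-20 ALLOC][21-28 ALLOC][29-37 FREE]
Op 5: e = malloc(5) -> e = 29; heap: [0-6 ALLOC][7-8 ALLOC][9-20 ALLOC][21-28 ALLOC][29-33 ALLOC][34-37 FREE]
Op 6: f = malloc(9) -> f = NULL; heap: [0-6 ALLOC][7-8 ALLOC][9-20 ALLOC][21-28 ALLOC][29-33 ALLOC][34-37 FREE]
Op 7: e = realloc(e, 4) -> e = 29; heap: [0-6 ALLOC][7-8 ALLOC][9-20 ALLOC][21-28 ALLOC][29-32 ALLOC][33-37 FREE]
free(e): e = 29 -> block [29-32 ALLOC]; mark free, coalesce with adjacent free neighbors -> [0-6 ALLOC][7-8 ALLOC][9-20 ALLOC][21-28 ALLOC][29-37 FREE]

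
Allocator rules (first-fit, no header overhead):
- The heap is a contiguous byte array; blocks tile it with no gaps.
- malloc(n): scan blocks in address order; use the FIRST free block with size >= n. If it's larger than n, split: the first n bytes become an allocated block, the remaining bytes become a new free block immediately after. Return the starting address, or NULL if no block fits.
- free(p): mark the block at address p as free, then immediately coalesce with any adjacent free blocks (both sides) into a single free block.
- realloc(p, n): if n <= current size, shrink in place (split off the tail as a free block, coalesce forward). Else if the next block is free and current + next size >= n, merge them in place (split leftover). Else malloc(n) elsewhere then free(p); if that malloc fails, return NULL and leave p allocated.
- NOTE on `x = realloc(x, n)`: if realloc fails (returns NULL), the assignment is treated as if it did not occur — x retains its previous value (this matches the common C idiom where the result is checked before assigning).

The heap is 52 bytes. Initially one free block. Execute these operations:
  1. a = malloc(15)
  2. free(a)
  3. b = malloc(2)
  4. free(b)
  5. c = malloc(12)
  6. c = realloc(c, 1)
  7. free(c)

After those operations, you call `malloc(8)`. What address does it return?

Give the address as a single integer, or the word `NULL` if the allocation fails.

Answer: 0

Derivation:
Op 1: a = malloc(15) -> a = 0; heap: [0-14 ALLOC][15-51 FREE]
Op 2: free(a) -> (freed a); heap: [0-51 FREE]
Op 3: b = malloc(2) -> b = 0; heap: [0-1 ALLOC][2-51 FREE]
Op 4: free(b) -> (freed b); heap: [0-51 FREE]
Op 5: c = malloc(12) -> c = 0; heap: [0-11 ALLOC][12-51 FREE]
Op 6: c = realloc(c, 1) -> c = 0; heap: [0-0 ALLOC][1-51 FREE]
Op 7: free(c) -> (freed c); heap: [0-51 FREE]
malloc(8): first-fit scan over [0-51 FREE] -> 0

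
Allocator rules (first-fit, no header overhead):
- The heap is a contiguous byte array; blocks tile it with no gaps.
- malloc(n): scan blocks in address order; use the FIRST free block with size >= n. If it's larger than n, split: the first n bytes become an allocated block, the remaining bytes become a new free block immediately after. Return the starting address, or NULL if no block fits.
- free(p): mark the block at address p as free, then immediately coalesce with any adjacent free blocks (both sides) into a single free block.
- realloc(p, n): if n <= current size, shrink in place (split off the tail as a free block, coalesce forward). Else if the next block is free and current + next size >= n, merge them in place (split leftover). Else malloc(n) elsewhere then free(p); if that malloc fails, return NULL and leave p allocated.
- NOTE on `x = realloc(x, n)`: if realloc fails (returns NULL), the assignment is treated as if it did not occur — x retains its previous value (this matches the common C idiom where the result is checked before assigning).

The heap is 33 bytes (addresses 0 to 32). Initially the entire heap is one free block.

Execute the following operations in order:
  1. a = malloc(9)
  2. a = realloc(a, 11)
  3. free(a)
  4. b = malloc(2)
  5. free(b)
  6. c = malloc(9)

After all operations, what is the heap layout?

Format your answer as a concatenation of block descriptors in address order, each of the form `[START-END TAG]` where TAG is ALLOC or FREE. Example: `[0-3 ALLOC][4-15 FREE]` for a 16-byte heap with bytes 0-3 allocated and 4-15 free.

Op 1: a = malloc(9) -> a = 0; heap: [0-8 ALLOC][9-32 FREE]
Op 2: a = realloc(a, 11) -> a = 0; heap: [0-10 ALLOC][11-32 FREE]
Op 3: free(a) -> (freed a); heap: [0-32 FREE]
Op 4: b = malloc(2) -> b = 0; heap: [0-1 ALLOC][2-32 FREE]
Op 5: free(b) -> (freed b); heap: [0-32 FREE]
Op 6: c = malloc(9) -> c = 0; heap: [0-8 ALLOC][9-32 FREE]

Answer: [0-8 ALLOC][9-32 FREE]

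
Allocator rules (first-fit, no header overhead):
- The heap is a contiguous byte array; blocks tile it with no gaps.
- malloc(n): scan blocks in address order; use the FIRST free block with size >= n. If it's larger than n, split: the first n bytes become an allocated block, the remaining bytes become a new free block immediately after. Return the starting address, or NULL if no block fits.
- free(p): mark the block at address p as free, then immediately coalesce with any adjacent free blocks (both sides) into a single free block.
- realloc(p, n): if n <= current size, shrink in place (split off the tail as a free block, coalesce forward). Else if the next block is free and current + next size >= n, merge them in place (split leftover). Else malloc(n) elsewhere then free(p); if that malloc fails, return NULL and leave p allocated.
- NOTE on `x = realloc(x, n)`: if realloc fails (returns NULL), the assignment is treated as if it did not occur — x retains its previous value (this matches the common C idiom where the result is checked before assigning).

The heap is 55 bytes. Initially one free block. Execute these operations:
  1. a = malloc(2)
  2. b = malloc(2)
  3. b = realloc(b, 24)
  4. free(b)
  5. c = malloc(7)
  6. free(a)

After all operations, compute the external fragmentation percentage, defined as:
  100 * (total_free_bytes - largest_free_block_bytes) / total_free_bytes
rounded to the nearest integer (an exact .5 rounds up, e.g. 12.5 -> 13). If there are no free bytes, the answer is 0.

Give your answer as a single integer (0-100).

Op 1: a = malloc(2) -> a = 0; heap: [0-1 ALLOC][2-54 FREE]
Op 2: b = malloc(2) -> b = 2; heap: [0-1 ALLOC][2-3 ALLOC][4-54 FREE]
Op 3: b = realloc(b, 24) -> b = 2; heap: [0-1 ALLOC][2-25 ALLOC][26-54 FREE]
Op 4: free(b) -> (freed b); heap: [0-1 ALLOC][2-54 FREE]
Op 5: c = malloc(7) -> c = 2; heap: [0-1 ALLOC][2-8 ALLOC][9-54 FREE]
Op 6: free(a) -> (freed a); heap: [0-1 FREE][2-8 ALLOC][9-54 FREE]
Free blocks: [2 46] total_free=48 largest=46 -> 100*(48-46)/48 = 200/48 ≈ 4.167 -> rounds to 4

Answer: 4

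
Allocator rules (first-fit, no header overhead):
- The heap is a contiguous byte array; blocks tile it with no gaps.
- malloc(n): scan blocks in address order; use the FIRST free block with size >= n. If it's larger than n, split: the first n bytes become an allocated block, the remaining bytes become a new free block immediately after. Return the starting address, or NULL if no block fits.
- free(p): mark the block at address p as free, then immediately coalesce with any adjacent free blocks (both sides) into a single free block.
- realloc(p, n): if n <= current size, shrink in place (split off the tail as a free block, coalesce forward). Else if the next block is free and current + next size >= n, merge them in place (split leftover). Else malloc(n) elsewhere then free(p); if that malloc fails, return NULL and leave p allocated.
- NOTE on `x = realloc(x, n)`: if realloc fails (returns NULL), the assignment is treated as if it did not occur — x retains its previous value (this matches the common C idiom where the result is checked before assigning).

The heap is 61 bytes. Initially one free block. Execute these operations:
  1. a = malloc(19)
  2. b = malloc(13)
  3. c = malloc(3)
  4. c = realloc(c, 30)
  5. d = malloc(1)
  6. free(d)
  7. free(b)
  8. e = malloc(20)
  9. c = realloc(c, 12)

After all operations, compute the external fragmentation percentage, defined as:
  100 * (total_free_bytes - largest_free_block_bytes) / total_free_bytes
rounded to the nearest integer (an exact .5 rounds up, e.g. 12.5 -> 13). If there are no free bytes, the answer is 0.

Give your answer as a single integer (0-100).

Answer: 40

Derivation:
Op 1: a = malloc(19) -> a = 0; heap: [0-18 ALLOC][19-60 FREE]
Op 2: b = malloc(13) -> b = 19; heap: [0-18 ALLOC][19-31 ALLOC][32-60 FREE]
Op 3: c = malloc(3) -> c = 32; heap: [0-18 ALLOC][19-31 ALLOC][32-34 ALLOC][35-60 FREE]
Op 4: c = realloc(c, 30) -> NULL (c unchanged); heap: [0-18 ALLOC][19-31 ALLOC][32-34 ALLOC][35-60 FREE]
Op 5: d = malloc(1) -> d = 35; heap: [0-18 ALLOC][19-31 ALLOC][32-34 ALLOC][35-35 ALLOC][36-60 FREE]
Op 6: free(d) -> (freed d); heap: [0-18 ALLOC][19-31 ALLOC][32-34 ALLOC][35-60 FREE]
Op 7: free(b) -> (freed b); heap: [0-18 ALLOC][19-31 FREE][32-34 ALLOC][35-60 FREE]
Op 8: e = malloc(20) -> e = 35; heap: [0-18 ALLOC][19-31 FREE][32-34 ALLOC][35-54 ALLOC][55-60 FREE]
Op 9: c = realloc(c, 12) -> c = 19; heap: [0-18 ALLOC][19-30 ALLOC][31-34 FREE][35-54 ALLOC][55-60 FREE]
Free blocks: [4 6] total_free=10 largest=6 -> 100*(10-6)/10 = 400/10 = 40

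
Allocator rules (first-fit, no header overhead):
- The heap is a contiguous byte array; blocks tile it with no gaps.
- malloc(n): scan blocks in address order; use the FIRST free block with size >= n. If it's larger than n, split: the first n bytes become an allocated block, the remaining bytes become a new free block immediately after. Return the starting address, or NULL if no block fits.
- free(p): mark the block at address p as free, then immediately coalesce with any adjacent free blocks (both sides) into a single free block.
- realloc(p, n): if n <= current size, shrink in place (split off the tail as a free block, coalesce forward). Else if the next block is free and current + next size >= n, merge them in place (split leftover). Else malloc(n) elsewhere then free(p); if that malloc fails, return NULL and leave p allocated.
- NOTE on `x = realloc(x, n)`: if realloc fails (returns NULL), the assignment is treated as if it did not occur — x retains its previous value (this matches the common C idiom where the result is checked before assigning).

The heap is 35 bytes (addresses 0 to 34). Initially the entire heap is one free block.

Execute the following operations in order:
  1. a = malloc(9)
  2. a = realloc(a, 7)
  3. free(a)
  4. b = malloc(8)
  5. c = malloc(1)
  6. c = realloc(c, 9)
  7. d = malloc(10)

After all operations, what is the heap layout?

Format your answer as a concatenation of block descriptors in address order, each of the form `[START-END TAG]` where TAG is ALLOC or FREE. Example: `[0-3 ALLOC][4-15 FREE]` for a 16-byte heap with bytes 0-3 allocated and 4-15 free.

Answer: [0-7 ALLOC][8-16 ALLOC][17-26 ALLOC][27-34 FREE]

Derivation:
Op 1: a = malloc(9) -> a = 0; heap: [0-8 ALLOC][9-34 FREE]
Op 2: a = realloc(a, 7) -> a = 0; heap: [0-6 ALLOC][7-34 FREE]
Op 3: free(a) -> (freed a); heap: [0-34 FREE]
Op 4: b = malloc(8) -> b = 0; heap: [0-7 ALLOC][8-34 FREE]
Op 5: c = malloc(1) -> c = 8; heap: [0-7 ALLOC][8-8 ALLOC][9-34 FREE]
Op 6: c = realloc(c, 9) -> c = 8; heap: [0-7 ALLOC][8-16 ALLOC][17-34 FREE]
Op 7: d = malloc(10) -> d = 17; heap: [0-7 ALLOC][8-16 ALLOC][17-26 ALLOC][27-34 FREE]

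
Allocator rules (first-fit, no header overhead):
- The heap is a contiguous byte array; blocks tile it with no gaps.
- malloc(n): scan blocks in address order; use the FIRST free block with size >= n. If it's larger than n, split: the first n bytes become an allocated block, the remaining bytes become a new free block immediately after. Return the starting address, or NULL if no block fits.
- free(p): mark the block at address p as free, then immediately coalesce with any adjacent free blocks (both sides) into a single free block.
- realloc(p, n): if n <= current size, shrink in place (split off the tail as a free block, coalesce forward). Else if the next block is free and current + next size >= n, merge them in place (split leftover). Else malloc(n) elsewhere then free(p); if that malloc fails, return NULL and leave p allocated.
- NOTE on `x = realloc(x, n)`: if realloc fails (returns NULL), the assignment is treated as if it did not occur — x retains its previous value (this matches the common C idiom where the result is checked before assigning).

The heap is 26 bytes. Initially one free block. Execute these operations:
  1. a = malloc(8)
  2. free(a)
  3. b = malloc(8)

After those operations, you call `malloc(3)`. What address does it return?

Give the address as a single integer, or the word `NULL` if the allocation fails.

Op 1: a = malloc(8) -> a = 0; heap: [0-7 ALLOC][8-25 FREE]
Op 2: free(a) -> (freed a); heap: [0-25 FREE]
Op 3: b = malloc(8) -> b = 0; heap: [0-7 ALLOC][8-25 FREE]
malloc(3): first-fit scan over [0-7 ALLOC][8-25 FREE] -> 8

Answer: 8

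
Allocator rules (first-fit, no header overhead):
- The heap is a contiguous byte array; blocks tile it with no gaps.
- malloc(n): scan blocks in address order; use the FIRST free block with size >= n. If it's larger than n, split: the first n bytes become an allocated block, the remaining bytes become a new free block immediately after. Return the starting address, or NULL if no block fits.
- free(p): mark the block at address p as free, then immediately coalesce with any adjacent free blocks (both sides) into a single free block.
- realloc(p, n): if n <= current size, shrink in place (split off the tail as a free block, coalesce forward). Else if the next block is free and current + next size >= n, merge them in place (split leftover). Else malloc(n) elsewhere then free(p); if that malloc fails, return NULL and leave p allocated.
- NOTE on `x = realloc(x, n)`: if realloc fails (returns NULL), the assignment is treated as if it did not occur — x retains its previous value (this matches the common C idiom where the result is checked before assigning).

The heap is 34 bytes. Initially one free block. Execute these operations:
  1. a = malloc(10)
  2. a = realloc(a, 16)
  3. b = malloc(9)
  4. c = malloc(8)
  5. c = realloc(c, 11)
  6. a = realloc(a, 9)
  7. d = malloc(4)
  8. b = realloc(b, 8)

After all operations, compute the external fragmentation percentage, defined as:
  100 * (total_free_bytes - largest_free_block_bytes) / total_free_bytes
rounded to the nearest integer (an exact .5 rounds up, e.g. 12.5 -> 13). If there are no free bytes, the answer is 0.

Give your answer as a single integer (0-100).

Answer: 40

Derivation:
Op 1: a = malloc(10) -> a = 0; heap: [0-9 ALLOC][10-33 FREE]
Op 2: a = realloc(a, 16) -> a = 0; heap: [0-15 ALLOC][16-33 FREE]
Op 3: b = malloc(9) -> b = 16; heap: [0-15 ALLOC][16-24 ALLOC][25-33 FREE]
Op 4: c = malloc(8) -> c = 25; heap: [0-15 ALLOC][16-24 ALLOC][25-32 ALLOC][33-33 FREE]
Op 5: c = realloc(c, 11) -> NULL (c unchanged); heap: [0-15 ALLOC][16-24 ALLOC][25-32 ALLOC][33-33 FREE]
Op 6: a = realloc(a, 9) -> a = 0; heap: [0-8 ALLOC][9-15 FREE][16-24 ALLOC][25-32 ALLOC][33-33 FREE]
Op 7: d = malloc(4) -> d = 9; heap: [0-8 ALLOC][9-12 ALLOC][13-15 FREE][16-24 ALLOC][25-32 ALLOC][33-33 FREE]
Op 8: b = realloc(b, 8) -> b = 16; heap: [0-8 ALLOC][9-12 ALLOC][13-15 FREE][16-23 ALLOC][24-24 FREE][25-32 ALLOC][33-33 FREE]
Free blocks: [3 1 1] total_free=5 largest=3 -> 100*(5-3)/5 = 200/5 = 40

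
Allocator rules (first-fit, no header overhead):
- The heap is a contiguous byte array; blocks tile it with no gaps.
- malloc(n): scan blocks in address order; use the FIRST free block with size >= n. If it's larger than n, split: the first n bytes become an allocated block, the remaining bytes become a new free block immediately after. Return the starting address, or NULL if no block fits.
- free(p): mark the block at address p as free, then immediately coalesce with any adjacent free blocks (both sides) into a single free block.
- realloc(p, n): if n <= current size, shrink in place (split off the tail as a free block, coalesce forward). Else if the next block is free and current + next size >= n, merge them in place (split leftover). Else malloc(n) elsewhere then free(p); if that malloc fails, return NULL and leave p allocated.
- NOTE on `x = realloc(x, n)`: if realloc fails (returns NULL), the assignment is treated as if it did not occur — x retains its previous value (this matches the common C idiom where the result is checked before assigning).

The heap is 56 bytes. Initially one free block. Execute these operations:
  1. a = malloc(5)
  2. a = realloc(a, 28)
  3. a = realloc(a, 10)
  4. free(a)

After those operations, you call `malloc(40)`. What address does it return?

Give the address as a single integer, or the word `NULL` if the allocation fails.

Op 1: a = malloc(5) -> a = 0; heap: [0-4 ALLOC][5-55 FREE]
Op 2: a = realloc(a, 28) -> a = 0; heap: [0-27 ALLOC][28-55 FREE]
Op 3: a = realloc(a, 10) -> a = 0; heap: [0-9 ALLOC][10-55 FREE]
Op 4: free(a) -> (freed a); heap: [0-55 FREE]
malloc(40): first-fit scan over [0-55 FREE] -> 0

Answer: 0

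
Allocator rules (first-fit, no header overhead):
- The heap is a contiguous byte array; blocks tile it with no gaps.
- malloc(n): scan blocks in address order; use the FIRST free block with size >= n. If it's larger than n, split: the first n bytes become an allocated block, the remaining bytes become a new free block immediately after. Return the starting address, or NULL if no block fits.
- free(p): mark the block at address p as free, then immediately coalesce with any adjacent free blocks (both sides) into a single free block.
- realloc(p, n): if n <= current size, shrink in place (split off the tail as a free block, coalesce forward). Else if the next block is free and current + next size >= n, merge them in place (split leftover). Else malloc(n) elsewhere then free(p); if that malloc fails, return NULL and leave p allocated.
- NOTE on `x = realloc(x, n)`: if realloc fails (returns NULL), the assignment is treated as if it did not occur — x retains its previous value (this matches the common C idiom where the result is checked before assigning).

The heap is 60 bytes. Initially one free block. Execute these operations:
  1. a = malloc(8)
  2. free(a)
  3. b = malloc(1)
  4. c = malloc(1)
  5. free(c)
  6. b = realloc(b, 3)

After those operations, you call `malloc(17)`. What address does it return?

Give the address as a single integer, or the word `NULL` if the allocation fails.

Op 1: a = malloc(8) -> a = 0; heap: [0-7 ALLOC][8-59 FREE]
Op 2: free(a) -> (freed a); heap: [0-59 FREE]
Op 3: b = malloc(1) -> b = 0; heap: [0-0 ALLOC][1-59 FREE]
Op 4: c = malloc(1) -> c = 1; heap: [0-0 ALLOC][1-1 ALLOC][2-59 FREE]
Op 5: free(c) -> (freed c); heap: [0-0 ALLOC][1-59 FREE]
Op 6: b = realloc(b, 3) -> b = 0; heap: [0-2 ALLOC][3-59 FREE]
malloc(17): first-fit scan over [0-2 ALLOC][3-59 FREE] -> 3

Answer: 3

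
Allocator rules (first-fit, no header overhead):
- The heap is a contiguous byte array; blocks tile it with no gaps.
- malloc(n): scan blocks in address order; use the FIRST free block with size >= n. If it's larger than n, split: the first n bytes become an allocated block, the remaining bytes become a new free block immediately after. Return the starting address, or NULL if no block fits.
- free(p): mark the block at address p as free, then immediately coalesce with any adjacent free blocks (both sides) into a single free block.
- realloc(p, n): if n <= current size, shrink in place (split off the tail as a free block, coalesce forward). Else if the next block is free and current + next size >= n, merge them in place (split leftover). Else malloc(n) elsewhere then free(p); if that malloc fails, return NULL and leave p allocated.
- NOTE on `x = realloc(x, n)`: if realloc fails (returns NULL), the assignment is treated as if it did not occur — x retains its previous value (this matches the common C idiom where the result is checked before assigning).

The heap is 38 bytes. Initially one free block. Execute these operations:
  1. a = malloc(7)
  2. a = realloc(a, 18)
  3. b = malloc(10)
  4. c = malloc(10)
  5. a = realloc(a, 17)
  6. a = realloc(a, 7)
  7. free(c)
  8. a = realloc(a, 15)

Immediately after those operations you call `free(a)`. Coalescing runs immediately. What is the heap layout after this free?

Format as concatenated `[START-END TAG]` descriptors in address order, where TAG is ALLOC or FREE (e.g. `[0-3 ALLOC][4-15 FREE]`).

Op 1: a = malloc(7) -> a = 0; heap: [0-6 ALLOC][7-37 FREE]
Op 2: a = realloc(a, 18) -> a = 0; heap: [0-17 ALLOC][18-37 FREE]
Op 3: b = malloc(10) -> b = 18; heap: [0-17 ALLOC][18-27 ALLOC][28-37 FREE]
Op 4: c = malloc(10) -> c = 28; heap: [0-17 ALLOC][18-27 ALLOC][28-37 ALLOC]
Op 5: a = realloc(a, 17) -> a = 0; heap: [0-16 ALLOC][17-17 FREE][18-27 ALLOC][28-37 ALLOC]
Op 6: a = realloc(a, 7) -> a = 0; heap: [0-6 ALLOC][7-17 FREE][18-27 ALLOC][28-37 ALLOC]
Op 7: free(c) -> (freed c); heap: [0-6 ALLOC][7-17 FREE][18-27 ALLOC][28-37 FREE]
Op 8: a = realloc(a, 15) -> a = 0; heap: [0-14 ALLOC][15-17 FREE][18-27 ALLOC][28-37 FREE]
free(a): a = 0 -> block [0-14 ALLOC]; mark free, coalesce with adjacent free neighbors -> [0-17 FREE][18-27 ALLOC][28-37 FREE]

Answer: [0-17 FREE][18-27 ALLOC][28-37 FREE]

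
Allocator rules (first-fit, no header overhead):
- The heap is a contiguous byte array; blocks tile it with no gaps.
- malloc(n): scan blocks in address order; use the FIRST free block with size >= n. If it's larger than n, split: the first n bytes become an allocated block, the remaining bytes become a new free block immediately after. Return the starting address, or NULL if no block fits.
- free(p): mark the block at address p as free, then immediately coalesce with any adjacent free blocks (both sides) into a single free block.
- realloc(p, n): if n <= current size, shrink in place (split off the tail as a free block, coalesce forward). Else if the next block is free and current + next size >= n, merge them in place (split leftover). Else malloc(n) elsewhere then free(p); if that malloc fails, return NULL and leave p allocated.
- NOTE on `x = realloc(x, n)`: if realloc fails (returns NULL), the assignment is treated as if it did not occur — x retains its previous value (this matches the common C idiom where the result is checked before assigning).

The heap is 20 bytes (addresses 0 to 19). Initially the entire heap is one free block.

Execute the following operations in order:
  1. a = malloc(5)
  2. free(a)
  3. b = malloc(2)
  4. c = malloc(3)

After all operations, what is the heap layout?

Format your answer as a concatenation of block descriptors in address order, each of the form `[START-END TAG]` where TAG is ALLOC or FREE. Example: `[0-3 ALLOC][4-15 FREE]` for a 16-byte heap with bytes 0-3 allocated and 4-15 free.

Answer: [0-1 ALLOC][2-4 ALLOC][5-19 FREE]

Derivation:
Op 1: a = malloc(5) -> a = 0; heap: [0-4 ALLOC][5-19 FREE]
Op 2: free(a) -> (freed a); heap: [0-19 FREE]
Op 3: b = malloc(2) -> b = 0; heap: [0-1 ALLOC][2-19 FREE]
Op 4: c = malloc(3) -> c = 2; heap: [0-1 ALLOC][2-4 ALLOC][5-19 FREE]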